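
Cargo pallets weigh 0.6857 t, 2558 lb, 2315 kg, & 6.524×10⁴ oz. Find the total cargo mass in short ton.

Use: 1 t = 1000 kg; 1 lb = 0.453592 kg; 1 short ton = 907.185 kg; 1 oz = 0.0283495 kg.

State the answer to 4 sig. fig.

6.625 short ton

0.6857 t × 1000 = 685.7 kg
2558 lb × 0.453592 = 1160.29 kg
2315 kg (already kg)
6.524×10⁴ oz × 0.0283495 = 1849.52 kg
Sum: 685.7 + 1160.29 + 2315 + 1849.52 = 6010.51 kg
In short ton: 6010.51 / 907.185 = 6.62545 short ton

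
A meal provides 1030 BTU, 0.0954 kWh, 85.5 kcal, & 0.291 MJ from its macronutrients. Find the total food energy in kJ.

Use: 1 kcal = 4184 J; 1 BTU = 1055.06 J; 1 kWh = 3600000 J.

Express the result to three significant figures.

2080 kJ

1030 BTU × 1055.06 = 1.08671×10⁶ J
0.0954 kWh × 3600000 = 343440 J
85.5 kcal × 4184 = 357732 J
0.291 MJ × 1000000 = 291000 J
Combined: 1.08671×10⁶ + 343440 + 357732 + 291000 = 2.07888×10⁶ J
In kJ: 2.07888×10⁶ / 1000 = 2078.88 kJ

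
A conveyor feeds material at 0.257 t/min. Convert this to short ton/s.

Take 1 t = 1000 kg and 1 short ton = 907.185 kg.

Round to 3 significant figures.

0.00472 short ton/s

0.257 t/min × 1000 kg/t ÷ 60 s/min = 4.28333 kg/s
4.28333 kg/s ÷ 907.185 kg/short ton = 0.00472156 short ton/s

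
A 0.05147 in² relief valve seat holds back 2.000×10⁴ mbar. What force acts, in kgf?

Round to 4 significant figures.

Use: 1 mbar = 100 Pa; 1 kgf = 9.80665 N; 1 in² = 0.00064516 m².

2.000×10⁴ mbar × 100 = 2×10⁶ Pa
0.05147 in² × 0.00064516 = 3.32064×10⁻⁵ m²
F = P × A = 2×10⁶ Pa × 3.32064×10⁻⁵ m² = 66.4128 N
66.4128 N ÷ (9.80665 N/kgf) = 6.77222 kgf

6.772 kgf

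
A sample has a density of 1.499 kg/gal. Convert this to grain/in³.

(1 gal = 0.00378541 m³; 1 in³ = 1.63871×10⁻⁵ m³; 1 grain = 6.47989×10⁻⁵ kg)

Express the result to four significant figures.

1.499 kg/gal ÷ 0.00378541 m³/gal = 395.994 kg/m³
395.994 kg/m³ ÷ 6.47989×10⁻⁵ kg/grain × 1.63871×10⁻⁵ m³/in³ = 100.144 grain/in³

100.1 grain/in³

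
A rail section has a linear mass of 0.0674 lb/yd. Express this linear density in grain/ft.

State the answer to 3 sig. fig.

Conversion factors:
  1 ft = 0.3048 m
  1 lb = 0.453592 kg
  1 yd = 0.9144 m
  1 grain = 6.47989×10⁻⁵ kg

157 grain/ft

0.0674 lb/yd × 0.453592 kg/lb ÷ 0.9144 m/yd = 0.0334341 kg/m
0.0334341 kg/m ÷ 6.47989×10⁻⁵ kg/grain × 0.3048 m/ft = 157.267 grain/ft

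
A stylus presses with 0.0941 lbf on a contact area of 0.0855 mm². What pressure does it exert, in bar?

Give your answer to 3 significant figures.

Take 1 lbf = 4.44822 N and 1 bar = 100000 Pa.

0.0941 lbf × 4.44822 = 0.418578 N
0.0855 mm² × 10⁻⁶ = 8.55×10⁻⁸ m²
P = F / A = 0.418578 N / 8.55×10⁻⁸ m² = 4.89565×10⁶ Pa
4.89565×10⁶ Pa ÷ (100000 Pa/bar) = 48.9565 bar

49.0 bar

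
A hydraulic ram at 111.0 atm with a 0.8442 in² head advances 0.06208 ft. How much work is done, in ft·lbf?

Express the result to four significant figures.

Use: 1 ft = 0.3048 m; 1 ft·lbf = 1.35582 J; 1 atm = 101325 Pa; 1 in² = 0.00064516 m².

111.0 atm → 1.12471×10⁷ Pa
0.8442 in² → 5.44644×10⁻⁴ m²
F = P × A = 1.12471×10⁷ × 5.44644×10⁻⁴ = 6125.67 N
0.06208 ft → 0.018922 m
W = F × d = 6125.67 × 0.018922 = 115.91 J
In ft·lbf: 115.91 / 1.35582 = 85.4907 ft·lbf

85.49 ft·lbf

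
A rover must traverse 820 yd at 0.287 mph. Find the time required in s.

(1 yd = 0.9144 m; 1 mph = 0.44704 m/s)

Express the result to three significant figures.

5840 s

820 yd × 0.9144 = 749.808 m
0.287 mph × 0.44704 = 0.1283 m/s
t = d / v = 749.808 m / 0.1283 m/s = 5844.18 s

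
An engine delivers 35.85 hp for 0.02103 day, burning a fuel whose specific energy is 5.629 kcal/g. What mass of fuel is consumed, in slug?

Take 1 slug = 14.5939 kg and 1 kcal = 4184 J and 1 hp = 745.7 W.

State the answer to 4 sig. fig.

35.85 hp → 26733.3 W
0.02103 day → 1816.99 s
E = P × t = 26733.3 × 1816.99 = 4.85741×10⁷ J
5.629 kcal/g → 2.35517×10⁷ J/kg
m = E / e_s = 4.85741×10⁷ / 2.35517×10⁷ = 2.06245 kg
In slug: 2.06245 / 14.5939 = 0.141323 slug

0.1413 slug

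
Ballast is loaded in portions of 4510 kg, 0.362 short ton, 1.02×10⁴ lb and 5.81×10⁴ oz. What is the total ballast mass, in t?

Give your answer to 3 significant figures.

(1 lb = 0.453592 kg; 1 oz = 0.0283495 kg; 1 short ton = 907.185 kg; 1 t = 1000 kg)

11.1 t

4510 kg (already kg)
0.362 short ton × 907.185 = 328.401 kg
1.02×10⁴ lb × 0.453592 = 4626.64 kg
5.81×10⁴ oz × 0.0283495 = 1647.11 kg
Combined: 4510 + 328.401 + 4626.64 + 1647.11 = 11112.2 kg
In t: 11112.2 / 1000 = 11.1122 t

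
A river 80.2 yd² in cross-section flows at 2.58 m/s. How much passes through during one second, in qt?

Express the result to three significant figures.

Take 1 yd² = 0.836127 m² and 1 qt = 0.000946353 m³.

1.83×10⁵ qt

80.2 yd² × 0.836127 = 67.0574 m²
V = v × A × t = 2.58 m/s × 67.0574 m² × 1 s = 173.008 m³
173.008 m³ ÷ (0.000946353 m³/qt) = 182816 qt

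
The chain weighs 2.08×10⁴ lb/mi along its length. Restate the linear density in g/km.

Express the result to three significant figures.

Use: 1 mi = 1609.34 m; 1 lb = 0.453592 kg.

2.08×10⁴ lb/mi × 0.453592 kg/lb ÷ 1609.34 m/mi = 5.86247 kg/m
5.86247 kg/m ÷ 0.001 kg/g × 1000 m/km = 5.86247×10⁶ g/km

5.86×10⁶ g/km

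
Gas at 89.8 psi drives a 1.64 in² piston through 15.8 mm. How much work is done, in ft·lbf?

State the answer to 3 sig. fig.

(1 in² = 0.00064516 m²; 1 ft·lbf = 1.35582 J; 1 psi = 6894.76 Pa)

89.8 psi → 619149 Pa
1.64 in² → 0.00105806 m²
F = P × A = 619149 × 0.00105806 = 655.097 N
15.8 mm → 0.0158 m
W = F × d = 655.097 × 0.0158 = 10.3505 J
In ft·lbf: 10.3505 / 1.35582 = 7.63413 ft·lbf

7.63 ft·lbf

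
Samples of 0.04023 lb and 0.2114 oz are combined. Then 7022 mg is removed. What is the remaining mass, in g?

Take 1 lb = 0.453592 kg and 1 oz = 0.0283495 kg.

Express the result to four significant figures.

0.04023 lb × 0.453592 = 0.018248 kg
0.2114 oz × 0.0283495 = 0.00599308 kg
7022 mg × 10⁻⁶ = 0.007022 kg
Sum: 0.018248 + 0.00599308 − 0.007022 = 0.0172191 kg
In g: 0.0172191 / 0.001 = 17.2191 g

17.22 g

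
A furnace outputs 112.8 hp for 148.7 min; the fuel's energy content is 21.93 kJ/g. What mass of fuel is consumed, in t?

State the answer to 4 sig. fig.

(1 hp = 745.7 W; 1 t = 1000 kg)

0.03422 t

112.8 hp → 84115 W
148.7 min → 8922 s
E = P × t = 84115 × 8922 = 7.50474×10⁸ J
21.93 kJ/g → 2.193×10⁷ J/kg
m = E / e_s = 7.50474×10⁸ / 2.193×10⁷ = 34.2213 kg
In t: 34.2213 / 1000 = 0.0342213 t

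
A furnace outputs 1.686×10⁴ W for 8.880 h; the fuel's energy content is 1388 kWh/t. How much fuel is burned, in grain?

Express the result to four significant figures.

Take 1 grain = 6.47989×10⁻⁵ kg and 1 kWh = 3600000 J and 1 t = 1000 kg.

1.665×10⁶ grain

8.880 h → 31968 s
E = P × t = 16860 × 31968 = 5.3898×10⁸ J
1388 kWh/t → 4.9968×10⁶ J/kg
m = E / e_s = 5.3898×10⁸ / 4.9968×10⁶ = 107.865 kg
In grain: 107.865 / 6.47989×10⁻⁵ = 1.66461×10⁶ grain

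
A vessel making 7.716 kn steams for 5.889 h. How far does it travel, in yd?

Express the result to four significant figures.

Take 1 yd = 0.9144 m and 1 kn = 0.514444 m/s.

7.716 kn × 0.514444 = 3.96945 m/s
5.889 h × 3600 = 21200.4 s
d = v × t = 3.96945 m/s × 21200.4 s = 84153.9 m
84153.9 m ÷ (0.9144 m/yd) = 92031.8 yd

9.203×10⁴ yd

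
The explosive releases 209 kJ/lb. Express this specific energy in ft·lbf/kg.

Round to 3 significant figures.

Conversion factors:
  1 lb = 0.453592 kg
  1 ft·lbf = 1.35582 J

209 kJ/lb × 1000 J/kJ ÷ 0.453592 kg/lb = 460767 J/kg
460767 J/kg ÷ 1.35582 J/ft·lbf = 339844 ft·lbf/kg

3.40×10⁵ ft·lbf/kg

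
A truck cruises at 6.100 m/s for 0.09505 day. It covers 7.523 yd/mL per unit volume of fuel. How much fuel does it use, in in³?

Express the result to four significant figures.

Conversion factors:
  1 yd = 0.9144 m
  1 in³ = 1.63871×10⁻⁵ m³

0.09505 day → 8212.32 s
d = v × t = 6.1 × 8212.32 = 50095.2 m
7.523 yd/mL → 6.87903×10⁶ m/m³
V = d / (distance per unit fuel) = 50095.2 / 6.87903×10⁶ = 0.00728231 m³
In in³: 0.00728231 / 1.63871×10⁻⁵ = 444.393 in³

444.4 in³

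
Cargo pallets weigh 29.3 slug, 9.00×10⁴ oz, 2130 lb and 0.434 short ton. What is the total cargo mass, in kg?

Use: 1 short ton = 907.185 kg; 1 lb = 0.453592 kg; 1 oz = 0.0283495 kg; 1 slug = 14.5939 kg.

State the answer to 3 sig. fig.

29.3 slug × 14.5939 → 427.601 kg
9.00×10⁴ oz × 0.0283495 → 2551.46 kg
2130 lb × 0.453592 → 966.151 kg
0.434 short ton × 907.185 → 393.718 kg
Combined: 427.601 + 2551.46 + 966.151 + 393.718 = 4338.93 kg

4340 kg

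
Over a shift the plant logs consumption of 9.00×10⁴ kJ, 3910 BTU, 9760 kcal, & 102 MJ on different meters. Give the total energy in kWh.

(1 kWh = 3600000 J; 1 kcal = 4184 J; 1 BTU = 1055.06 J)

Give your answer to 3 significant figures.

9.00×10⁴ kJ × 1000 = 9×10⁷ J
3910 BTU × 1055.06 = 4.12528×10⁶ J
9760 kcal × 4184 = 4.08358×10⁷ J
102 MJ × 1000000 = 1.02×10⁸ J
Total: 9×10⁷ + 4.12528×10⁶ + 4.08358×10⁷ + 1.02×10⁸ = 2.36961×10⁸ J
In kWh: 2.36961×10⁸ / 3600000 = 65.8225 kWh

65.8 kWh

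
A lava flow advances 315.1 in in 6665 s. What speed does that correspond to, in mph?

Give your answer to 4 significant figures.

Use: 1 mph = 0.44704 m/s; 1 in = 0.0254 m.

0.002686 mph

315.1 in × 0.0254 = 8.00354 m
v = d / t = 8.00354 m / 6665 s = 0.00120083 m/s
0.00120083 m/s ÷ (0.44704 m/s/mph) = 0.00268618 mph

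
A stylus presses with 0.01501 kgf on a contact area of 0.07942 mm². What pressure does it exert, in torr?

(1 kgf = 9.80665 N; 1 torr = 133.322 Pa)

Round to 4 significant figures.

1.390×10⁴ torr

0.01501 kgf × 9.80665 → 0.147198 N
0.07942 mm² × 10⁻⁶ → 7.942×10⁻⁸ m²
P = F / A = 0.147198 N / 7.942×10⁻⁸ m² = 1.85341×10⁶ Pa
1.85341×10⁶ Pa ÷ (133.322 Pa/torr) = 13901.8 torr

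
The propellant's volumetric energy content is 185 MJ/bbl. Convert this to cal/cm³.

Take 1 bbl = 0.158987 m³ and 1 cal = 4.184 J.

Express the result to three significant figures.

185 MJ/bbl × 1000000 J/MJ ÷ 0.158987 m³/bbl = 1.16362×10⁹ J/m³
1.16362×10⁹ J/m³ ÷ 4.184 J/cal × 10⁻⁶ m³/cm³ = 278.112 cal/cm³

278 cal/cm³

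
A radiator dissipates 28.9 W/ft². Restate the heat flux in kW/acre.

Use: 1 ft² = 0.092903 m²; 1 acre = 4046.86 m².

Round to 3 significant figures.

1260 kW/acre

28.9 W/ft² ÷ 0.092903 m²/ft² = 311.077 W/m²
311.077 W/m² ÷ 1000 W/kW × 4046.86 m²/acre = 1258.89 kW/acre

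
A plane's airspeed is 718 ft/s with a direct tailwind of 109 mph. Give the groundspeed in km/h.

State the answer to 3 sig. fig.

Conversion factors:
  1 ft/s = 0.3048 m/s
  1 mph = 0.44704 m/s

963 km/h

718 ft/s × 0.3048 → 218.846 m/s
109 mph × 0.44704 → 48.7274 m/s
Total: 218.846 + 48.7274 = 267.573 m/s
In km/h: 267.573 / (1/3.6) = 963.263 km/h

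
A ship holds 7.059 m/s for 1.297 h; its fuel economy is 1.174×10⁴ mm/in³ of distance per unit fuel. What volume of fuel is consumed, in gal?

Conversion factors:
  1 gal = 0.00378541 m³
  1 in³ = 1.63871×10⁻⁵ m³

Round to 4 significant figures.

1.297 h → 4669.2 s
d = v × t = 7.059 × 4669.2 = 32959.9 m
1.174×10⁴ mm/in³ → 716417 m/m³
V = d / (distance per unit fuel) = 32959.9 / 716417 = 0.0460066 m³
In gal: 0.0460066 / 0.00378541 = 12.1537 gal

12.15 gal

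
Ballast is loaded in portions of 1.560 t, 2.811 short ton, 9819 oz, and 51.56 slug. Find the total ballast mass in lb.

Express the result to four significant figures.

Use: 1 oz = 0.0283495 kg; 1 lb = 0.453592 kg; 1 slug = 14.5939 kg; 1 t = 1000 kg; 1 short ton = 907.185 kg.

1.560 t × 1000 = 1560 kg
2.811 short ton × 907.185 = 2550.1 kg
9819 oz × 0.0283495 = 278.364 kg
51.56 slug × 14.5939 = 752.461 kg
Combined: 1560 + 2550.1 + 278.364 + 752.461 = 5140.92 kg
In lb: 5140.92 / 0.453592 = 11333.8 lb

1.133×10⁴ lb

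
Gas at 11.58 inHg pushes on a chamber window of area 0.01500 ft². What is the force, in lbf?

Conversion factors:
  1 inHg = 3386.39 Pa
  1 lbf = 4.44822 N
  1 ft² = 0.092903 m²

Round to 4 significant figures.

12.29 lbf

11.58 inHg × 3386.39 → 39214.4 Pa
0.01500 ft² × 0.092903 → 0.00139354 m²
F = P × A = 39214.4 Pa × 0.00139354 m² = 54.6468 N
54.6468 N ÷ (4.44822 N/lbf) = 12.2851 lbf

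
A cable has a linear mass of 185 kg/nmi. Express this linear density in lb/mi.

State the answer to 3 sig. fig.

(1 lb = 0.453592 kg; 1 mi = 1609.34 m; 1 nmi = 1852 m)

185 kg/nmi ÷ 1852 m/nmi = 0.099892 kg/m
0.099892 kg/m ÷ 0.453592 kg/lb × 1609.34 m/mi = 354.416 lb/mi

354 lb/mi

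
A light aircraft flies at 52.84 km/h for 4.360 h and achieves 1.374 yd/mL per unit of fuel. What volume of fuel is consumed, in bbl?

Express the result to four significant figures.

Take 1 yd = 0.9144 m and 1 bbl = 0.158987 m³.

52.84 km/h → 14.6778 m/s
4.360 h → 15696 s
d = v × t = 14.6778 × 15696 = 230383 m
1.374 yd/mL → 1.25639×10⁶ m/m³
V = d / (distance per unit fuel) = 230383 / 1.25639×10⁶ = 0.183369 m³
In bbl: 0.183369 / 0.158987 = 1.15336 bbl

1.153 bbl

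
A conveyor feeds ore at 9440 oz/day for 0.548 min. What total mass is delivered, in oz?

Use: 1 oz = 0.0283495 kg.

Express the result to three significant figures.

3.59 oz

9440 oz/day → 0.00309745 kg/s
0.548 min → 32.88 s
m = ṁ × t = 0.00309745 × 32.88 = 0.101844 kg
In oz: 0.101844 / 0.0283495 = 3.59244 oz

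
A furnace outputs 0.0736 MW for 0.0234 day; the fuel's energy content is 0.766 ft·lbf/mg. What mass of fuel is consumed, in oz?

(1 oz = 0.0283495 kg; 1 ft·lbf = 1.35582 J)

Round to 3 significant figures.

5050 oz

0.0736 MW → 73600 W
0.0234 day → 2021.76 s
E = P × t = 73600 × 2021.76 = 1.48802×10⁸ J
0.766 ft·lbf/mg → 1.03856×10⁶ J/kg
m = E / e_s = 1.48802×10⁸ / 1.03856×10⁶ = 143.277 kg
In oz: 143.277 / 0.0283495 = 5053.95 oz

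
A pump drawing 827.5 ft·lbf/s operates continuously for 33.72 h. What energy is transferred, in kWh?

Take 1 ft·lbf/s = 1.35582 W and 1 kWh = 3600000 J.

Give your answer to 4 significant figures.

827.5 ft·lbf/s × 1.35582 = 1121.94 W
33.72 h × 3600 = 121392 s
E = P × t = 1121.94 W × 121392 s = 1.36195×10⁸ J
1.36195×10⁸ J ÷ (3600000 J/kWh) = 37.8319 kWh

37.83 kWh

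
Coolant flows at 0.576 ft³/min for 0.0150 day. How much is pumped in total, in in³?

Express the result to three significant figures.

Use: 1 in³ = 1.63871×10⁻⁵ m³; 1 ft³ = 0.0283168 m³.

0.576 ft³/min → 2.71841×10⁻⁴ m³/s
0.0150 day → 1296 s
V = Q × t = 2.71841×10⁻⁴ × 1296 = 0.352306 m³
In in³: 0.352306 / 1.63871×10⁻⁵ = 21499 in³

2.15×10⁴ in³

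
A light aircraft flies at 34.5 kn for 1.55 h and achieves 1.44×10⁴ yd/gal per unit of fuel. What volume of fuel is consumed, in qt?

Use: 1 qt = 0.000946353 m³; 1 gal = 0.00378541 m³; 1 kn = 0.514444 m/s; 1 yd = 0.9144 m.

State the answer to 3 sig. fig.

34.5 kn → 17.7483 m/s
1.55 h → 5580 s
d = v × t = 17.7483 × 5580 = 99035.5 m
1.44×10⁴ yd/gal → 3.47845×10⁶ m/m³
V = d / (distance per unit fuel) = 99035.5 / 3.47845×10⁶ = 0.0284712 m³
In qt: 0.0284712 / 0.000946353 = 30.0852 qt

30.1 qt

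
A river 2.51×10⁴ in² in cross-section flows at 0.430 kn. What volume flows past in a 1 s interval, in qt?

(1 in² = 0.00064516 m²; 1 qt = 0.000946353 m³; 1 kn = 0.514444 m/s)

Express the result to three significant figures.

3790 qt

0.430 kn × 0.514444 → 0.221211 m/s
2.51×10⁴ in² × 0.00064516 → 16.1935 m²
V = v × A × t = 0.221211 m/s × 16.1935 m² × 1 s = 3.58218 m³
3.58218 m³ ÷ (0.000946353 m³/qt) = 3785.25 qt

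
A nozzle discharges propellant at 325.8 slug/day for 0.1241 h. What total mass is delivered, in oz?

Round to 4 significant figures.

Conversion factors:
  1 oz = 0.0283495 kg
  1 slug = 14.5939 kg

325.8 slug/day → 0.0550312 kg/s
0.1241 h → 446.76 s
m = ṁ × t = 0.0550312 × 446.76 = 24.5857 kg
In oz: 24.5857 / 0.0283495 = 867.236 oz

867.2 oz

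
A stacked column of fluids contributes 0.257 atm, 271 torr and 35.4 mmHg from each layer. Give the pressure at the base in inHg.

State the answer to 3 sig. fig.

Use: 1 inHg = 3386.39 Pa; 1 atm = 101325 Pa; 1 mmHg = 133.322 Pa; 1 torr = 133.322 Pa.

19.8 inHg

0.257 atm × 101325 → 26040.5 Pa
271 torr × 133.322 → 36130.3 Pa
35.4 mmHg × 133.322 → 4719.6 Pa
Total: 26040.5 + 36130.3 + 4719.6 = 66890.4 Pa
In inHg: 66890.4 / 3386.39 = 19.7527 inHg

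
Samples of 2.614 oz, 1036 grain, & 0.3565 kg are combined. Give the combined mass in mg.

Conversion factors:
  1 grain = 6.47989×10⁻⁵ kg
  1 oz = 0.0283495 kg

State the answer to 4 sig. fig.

4.977×10⁵ mg

2.614 oz × 0.0283495 → 0.0741056 kg
1036 grain × 6.47989×10⁻⁵ → 0.0671317 kg
0.3565 kg (already kg)
Sum: 0.0741056 + 0.0671317 + 0.3565 = 0.497737 kg
In mg: 0.497737 / 10⁻⁶ = 497737 mg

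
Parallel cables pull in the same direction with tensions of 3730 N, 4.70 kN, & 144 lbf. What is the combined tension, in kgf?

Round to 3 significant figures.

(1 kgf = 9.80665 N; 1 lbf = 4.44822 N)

925 kgf

3730 N (already N)
4.70 kN × 1000 = 4700 N
144 lbf × 4.44822 = 640.544 N
Combined: 3730 + 4700 + 640.544 = 9070.54 N
In kgf: 9070.54 / 9.80665 = 924.938 kgf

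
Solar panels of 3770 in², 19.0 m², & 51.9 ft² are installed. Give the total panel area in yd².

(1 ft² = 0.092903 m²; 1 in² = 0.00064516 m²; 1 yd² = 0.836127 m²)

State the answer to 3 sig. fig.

31.4 yd²

3770 in² × 0.00064516 = 2.43225 m²
19.0 m² (already m²)
51.9 ft² × 0.092903 = 4.82167 m²
Combined: 2.43225 + 19 + 4.82167 = 26.2539 m²
In yd²: 26.2539 / 0.836127 = 31.3994 yd²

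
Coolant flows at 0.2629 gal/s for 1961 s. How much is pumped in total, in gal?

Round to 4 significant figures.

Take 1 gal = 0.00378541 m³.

0.2629 gal/s → 9.95184×10⁻⁴ m³/s
V = Q × t = 9.95184×10⁻⁴ × 1961 = 1.95156 m³
In gal: 1.95156 / 0.00378541 = 515.548 gal

515.5 gal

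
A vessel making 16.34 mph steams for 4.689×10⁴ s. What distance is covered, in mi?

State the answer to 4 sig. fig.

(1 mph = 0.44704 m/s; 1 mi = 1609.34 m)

212.8 mi

16.34 mph × 0.44704 = 7.30463 m/s
d = v × t = 7.30463 m/s × 46890 s = 342514 m
342514 m ÷ (1609.34 m/mi) = 212.829 mi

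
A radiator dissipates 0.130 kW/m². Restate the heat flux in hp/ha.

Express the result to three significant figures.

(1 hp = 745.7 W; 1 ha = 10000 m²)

1740 hp/ha

0.130 kW/m² × 1000 W/kW = 130 W/m²
130 W/m² ÷ 745.7 W/hp × 10000 m²/ha = 1743.33 hp/ha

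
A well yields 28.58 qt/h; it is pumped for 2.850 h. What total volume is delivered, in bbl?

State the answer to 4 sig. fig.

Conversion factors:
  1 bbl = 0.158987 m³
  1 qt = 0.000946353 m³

28.58 qt/h → 7.51299×10⁻⁶ m³/s
2.850 h → 10260 s
V = Q × t = 7.51299×10⁻⁶ × 10260 = 0.0770833 m³
In bbl: 0.0770833 / 0.158987 = 0.48484 bbl

0.4848 bbl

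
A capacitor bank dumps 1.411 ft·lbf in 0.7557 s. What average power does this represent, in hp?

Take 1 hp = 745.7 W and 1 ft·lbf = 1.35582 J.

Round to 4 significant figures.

1.411 ft·lbf × 1.35582 = 1.91306 J
P = E / t = 1.91306 J / 0.7557 s = 2.53151 W
2.53151 W ÷ (745.7 W/hp) = 0.00339481 hp

0.003395 hp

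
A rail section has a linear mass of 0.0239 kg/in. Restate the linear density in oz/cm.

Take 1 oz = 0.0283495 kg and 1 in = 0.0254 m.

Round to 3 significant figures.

0.332 oz/cm

0.0239 kg/in ÷ 0.0254 m/in = 0.940945 kg/m
0.940945 kg/m ÷ 0.0283495 kg/oz × 0.01 m/cm = 0.331909 oz/cm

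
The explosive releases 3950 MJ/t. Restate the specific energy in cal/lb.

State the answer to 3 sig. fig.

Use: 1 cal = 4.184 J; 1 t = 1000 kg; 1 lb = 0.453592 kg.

4.28×10⁵ cal/lb

3950 MJ/t × 1000000 J/MJ ÷ 1000 kg/t = 3.95×10⁶ J/kg
3.95×10⁶ J/kg ÷ 4.184 J/cal × 0.453592 kg/lb = 428224 cal/lb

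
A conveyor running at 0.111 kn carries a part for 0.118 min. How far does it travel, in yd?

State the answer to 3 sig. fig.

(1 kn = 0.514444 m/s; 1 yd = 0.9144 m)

0.111 kn × 0.514444 → 0.0571033 m/s
0.118 min × 60 → 7.08 s
d = v × t = 0.0571033 m/s × 7.08 s = 0.404291 m
0.404291 m ÷ (0.9144 m/yd) = 0.442138 yd

0.442 yd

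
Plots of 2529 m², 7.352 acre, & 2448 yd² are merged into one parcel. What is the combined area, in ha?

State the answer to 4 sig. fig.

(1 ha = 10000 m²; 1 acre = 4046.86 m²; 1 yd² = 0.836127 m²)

2529 m² (already m²)
7.352 acre × 4046.86 = 29752.5 m²
2448 yd² × 0.836127 = 2046.84 m²
Total: 2529 + 29752.5 + 2046.84 = 34328.3 m²
In ha: 34328.3 / 10000 = 3.43283 ha

3.433 ha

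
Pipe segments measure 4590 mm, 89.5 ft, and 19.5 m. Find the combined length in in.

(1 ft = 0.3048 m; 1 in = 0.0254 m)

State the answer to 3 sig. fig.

4590 mm × 0.001 = 4.59 m
89.5 ft × 0.3048 = 27.2796 m
19.5 m (already m)
Sum: 4.59 + 27.2796 + 19.5 = 51.3696 m
In in: 51.3696 / 0.0254 = 2022.43 in

2020 in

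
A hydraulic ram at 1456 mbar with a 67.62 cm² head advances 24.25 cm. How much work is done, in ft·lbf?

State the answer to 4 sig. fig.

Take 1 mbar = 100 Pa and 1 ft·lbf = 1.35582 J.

176.1 ft·lbf

1456 mbar → 145600 Pa
67.62 cm² → 0.006762 m²
F = P × A = 145600 × 0.006762 = 984.547 N
24.25 cm → 0.2425 m
W = F × d = 984.547 × 0.2425 = 238.753 J
In ft·lbf: 238.753 / 1.35582 = 176.095 ft·lbf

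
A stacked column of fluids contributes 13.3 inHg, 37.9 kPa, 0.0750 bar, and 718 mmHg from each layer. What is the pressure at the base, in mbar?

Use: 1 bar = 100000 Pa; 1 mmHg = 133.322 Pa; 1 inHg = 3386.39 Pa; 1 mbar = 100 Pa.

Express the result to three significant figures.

1860 mbar

13.3 inHg × 3386.39 → 45039 Pa
37.9 kPa × 1000 → 37900 Pa
0.0750 bar × 100000 → 7500 Pa
718 mmHg × 133.322 → 95725.2 Pa
Combined: 45039 + 37900 + 7500 + 95725.2 = 186164 Pa
In mbar: 186164 / 100 = 1861.64 mbar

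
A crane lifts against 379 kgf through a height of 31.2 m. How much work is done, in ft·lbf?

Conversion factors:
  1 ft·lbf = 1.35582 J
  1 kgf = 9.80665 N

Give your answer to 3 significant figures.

8.55×10⁴ ft·lbf

379 kgf × 9.80665 → 3716.72 N
W = F × d = 3716.72 N × 31.2 m = 115962 J
115962 J ÷ (1.35582 J/ft·lbf) = 85529.1 ft·lbf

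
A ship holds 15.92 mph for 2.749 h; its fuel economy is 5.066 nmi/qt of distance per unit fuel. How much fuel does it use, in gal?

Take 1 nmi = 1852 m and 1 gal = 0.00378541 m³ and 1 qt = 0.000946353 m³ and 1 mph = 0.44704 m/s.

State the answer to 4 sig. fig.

15.92 mph → 7.11688 m/s
2.749 h → 9896.4 s
d = v × t = 7.11688 × 9896.4 = 70431.5 m
5.066 nmi/qt → 9.91409×10⁶ m/m³
V = d / (distance per unit fuel) = 70431.5 / 9.91409×10⁶ = 0.00710418 m³
In gal: 0.00710418 / 0.00378541 = 1.87673 gal

1.877 gal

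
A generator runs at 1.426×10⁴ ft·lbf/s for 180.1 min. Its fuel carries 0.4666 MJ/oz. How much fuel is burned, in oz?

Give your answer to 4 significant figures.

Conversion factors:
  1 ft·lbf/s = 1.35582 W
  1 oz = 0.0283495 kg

1.426×10⁴ ft·lbf/s → 19334 W
180.1 min → 10806 s
E = P × t = 19334 × 10806 = 2.08923×10⁸ J
0.4666 MJ/oz → 1.64588×10⁷ J/kg
m = E / e_s = 2.08923×10⁸ / 1.64588×10⁷ = 12.6937 kg
In oz: 12.6937 / 0.0283495 = 447.757 oz

447.8 oz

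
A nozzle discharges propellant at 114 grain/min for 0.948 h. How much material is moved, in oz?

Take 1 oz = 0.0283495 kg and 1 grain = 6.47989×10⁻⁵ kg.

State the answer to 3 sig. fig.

114 grain/min → 1.23118×10⁻⁴ kg/s
0.948 h → 3412.8 s
m = ṁ × t = 1.23118×10⁻⁴ × 3412.8 = 0.420177 kg
In oz: 0.420177 / 0.0283495 = 14.8213 oz

14.8 oz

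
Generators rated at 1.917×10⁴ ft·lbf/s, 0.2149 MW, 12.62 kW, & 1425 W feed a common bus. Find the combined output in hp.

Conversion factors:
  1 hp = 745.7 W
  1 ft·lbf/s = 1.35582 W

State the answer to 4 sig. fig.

341.9 hp

1.917×10⁴ ft·lbf/s × 1.35582 = 25991.1 W
0.2149 MW × 1000000 = 214900 W
12.62 kW × 1000 = 12620 W
1425 W (already W)
Sum: 25991.1 + 214900 + 12620 + 1425 = 254936 W
In hp: 254936 / 745.7 = 341.875 hp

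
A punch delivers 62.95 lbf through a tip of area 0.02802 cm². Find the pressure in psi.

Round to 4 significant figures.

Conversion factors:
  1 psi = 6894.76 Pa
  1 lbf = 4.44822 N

62.95 lbf × 4.44822 → 280.015 N
0.02802 cm² × 0.0001 → 2.802×10⁻⁶ m²
P = F / A = 280.015 N / 2.802×10⁻⁶ m² = 9.9934×10⁷ Pa
9.9934×10⁷ Pa ÷ (6894.76 Pa/psi) = 14494.2 psi

1.449×10⁴ psi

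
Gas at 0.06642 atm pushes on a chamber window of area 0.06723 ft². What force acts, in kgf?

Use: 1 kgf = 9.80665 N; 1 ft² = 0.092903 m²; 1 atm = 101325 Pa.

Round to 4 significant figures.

4.286 kgf

0.06642 atm × 101325 → 6730.01 Pa
0.06723 ft² × 0.092903 → 0.00624587 m²
F = P × A = 6730.01 Pa × 0.00624587 m² = 42.0348 N
42.0348 N ÷ (9.80665 N/kgf) = 4.28636 kgf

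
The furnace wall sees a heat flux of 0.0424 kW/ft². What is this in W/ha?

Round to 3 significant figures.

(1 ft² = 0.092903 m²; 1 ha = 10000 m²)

4.56×10⁶ W/ha

0.0424 kW/ft² × 1000 W/kW ÷ 0.092903 m²/ft² = 456.39 W/m²
456.39 W/m² × 10000 m²/ha = 4.5639×10⁶ W/ha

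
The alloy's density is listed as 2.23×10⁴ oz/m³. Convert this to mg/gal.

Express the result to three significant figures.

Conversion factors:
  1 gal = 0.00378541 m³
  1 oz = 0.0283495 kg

2.23×10⁴ oz/m³ × 0.0283495 kg/oz = 632.194 kg/m³
632.194 kg/m³ ÷ 10⁻⁶ kg/mg × 0.00378541 m³/gal = 2.39311×10⁶ mg/gal

2.39×10⁶ mg/gal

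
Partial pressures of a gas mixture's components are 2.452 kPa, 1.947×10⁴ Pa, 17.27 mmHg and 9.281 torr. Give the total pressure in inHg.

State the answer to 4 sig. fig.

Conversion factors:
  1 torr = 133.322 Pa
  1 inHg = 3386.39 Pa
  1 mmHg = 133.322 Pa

2.452 kPa × 1000 = 2452 Pa
1.947×10⁴ Pa (already Pa)
17.27 mmHg × 133.322 = 2302.47 Pa
9.281 torr × 133.322 = 1237.36 Pa
Combined: 2452 + 19470 + 2302.47 + 1237.36 = 25461.8 Pa
In inHg: 25461.8 / 3386.39 = 7.51886 inHg

7.519 inHg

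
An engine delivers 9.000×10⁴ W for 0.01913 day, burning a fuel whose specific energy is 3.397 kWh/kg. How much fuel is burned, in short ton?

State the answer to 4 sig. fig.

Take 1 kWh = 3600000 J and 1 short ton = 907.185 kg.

0.01341 short ton

0.01913 day → 1652.83 s
E = P × t = 90000 × 1652.83 = 1.48755×10⁸ J
3.397 kWh/kg → 1.22292×10⁷ J/kg
m = E / e_s = 1.48755×10⁸ / 1.22292×10⁷ = 12.1639 kg
In short ton: 12.1639 / 907.185 = 0.0134084 short ton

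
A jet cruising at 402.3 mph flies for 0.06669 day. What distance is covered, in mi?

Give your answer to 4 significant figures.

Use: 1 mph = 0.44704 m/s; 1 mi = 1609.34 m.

643.9 mi

402.3 mph × 0.44704 = 179.844 m/s
0.06669 day × 86400 = 5762.02 s
d = v × t = 179.844 m/s × 5762.02 s = 1.03626×10⁶ m
1.03626×10⁶ m ÷ (1609.34 m/mi) = 643.904 mi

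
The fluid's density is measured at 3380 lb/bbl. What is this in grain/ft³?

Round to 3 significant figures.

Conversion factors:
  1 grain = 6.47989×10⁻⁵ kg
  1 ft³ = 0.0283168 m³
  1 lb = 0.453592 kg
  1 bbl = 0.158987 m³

3380 lb/bbl × 0.453592 kg/lb ÷ 0.158987 m³/bbl = 9643.18 kg/m³
9643.18 kg/m³ ÷ 6.47989×10⁻⁵ kg/grain × 0.0283168 m³/ft³ = 4.21402×10⁶ grain/ft³

4.21×10⁶ grain/ft³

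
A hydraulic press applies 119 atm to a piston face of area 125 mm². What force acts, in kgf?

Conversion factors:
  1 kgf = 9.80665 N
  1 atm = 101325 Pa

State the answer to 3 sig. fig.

119 atm × 101325 → 1.20577×10⁷ Pa
125 mm² × 10⁻⁶ → 1.25×10⁻⁴ m²
F = P × A = 1.20577×10⁷ Pa × 1.25×10⁻⁴ m² = 1507.21 N
1507.21 N ÷ (9.80665 N/kgf) = 153.693 kgf

154 kgf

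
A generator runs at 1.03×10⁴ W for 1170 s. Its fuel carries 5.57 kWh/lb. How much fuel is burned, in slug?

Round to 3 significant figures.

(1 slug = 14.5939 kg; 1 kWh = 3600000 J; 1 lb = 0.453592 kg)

0.0187 slug

E = P × t = 10300 × 1170 = 1.2051×10⁷ J
5.57 kWh/lb → 4.42071×10⁷ J/kg
m = E / e_s = 1.2051×10⁷ / 4.42071×10⁷ = 0.272603 kg
In slug: 0.272603 / 14.5939 = 0.0186792 slug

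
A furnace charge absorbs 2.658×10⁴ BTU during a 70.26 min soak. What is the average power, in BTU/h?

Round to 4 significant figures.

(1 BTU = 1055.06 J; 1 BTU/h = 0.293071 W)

2.658×10⁴ BTU × 1055.06 → 2.80435×10⁷ J
70.26 min × 60 → 4215.6 s
P = E / t = 2.80435×10⁷ J / 4215.6 s = 6652.32 W
6652.32 W ÷ (0.293071 W/BTU/h) = 22698.7 BTU/h

2.270×10⁴ BTU/h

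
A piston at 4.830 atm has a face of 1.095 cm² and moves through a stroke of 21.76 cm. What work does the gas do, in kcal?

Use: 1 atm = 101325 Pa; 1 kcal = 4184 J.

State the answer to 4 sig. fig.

4.830 atm → 489400 Pa
1.095 cm² → 1.095×10⁻⁴ m²
F = P × A = 489400 × 1.095×10⁻⁴ = 53.5893 N
21.76 cm → 0.2176 m
W = F × d = 53.5893 × 0.2176 = 11.661 J
In kcal: 11.661 / 4184 = 0.00278705 kcal

0.002787 kcal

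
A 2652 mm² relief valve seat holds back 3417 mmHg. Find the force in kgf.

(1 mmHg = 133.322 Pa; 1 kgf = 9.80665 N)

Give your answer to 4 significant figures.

123.2 kgf

3417 mmHg × 133.322 = 455561 Pa
2652 mm² × 10⁻⁶ = 0.002652 m²
F = P × A = 455561 Pa × 0.002652 m² = 1208.15 N
1208.15 N ÷ (9.80665 N/kgf) = 123.197 kgf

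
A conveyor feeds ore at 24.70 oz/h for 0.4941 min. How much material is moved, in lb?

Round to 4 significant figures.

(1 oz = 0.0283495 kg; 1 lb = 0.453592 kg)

0.01271 lb

24.70 oz/h → 1.94509×10⁻⁴ kg/s
0.4941 min → 29.646 s
m = ṁ × t = 1.94509×10⁻⁴ × 29.646 = 0.00576641 kg
In lb: 0.00576641 / 0.453592 = 0.0127128 lb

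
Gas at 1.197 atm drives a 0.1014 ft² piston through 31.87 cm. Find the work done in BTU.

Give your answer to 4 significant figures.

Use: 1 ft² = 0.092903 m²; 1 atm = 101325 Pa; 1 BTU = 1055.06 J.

1.197 atm → 121286 Pa
0.1014 ft² → 0.00942036 m²
F = P × A = 121286 × 0.00942036 = 1142.56 N
31.87 cm → 0.3187 m
W = F × d = 1142.56 × 0.3187 = 364.134 J
In BTU: 364.134 / 1055.06 = 0.345131 BTU

0.3451 BTU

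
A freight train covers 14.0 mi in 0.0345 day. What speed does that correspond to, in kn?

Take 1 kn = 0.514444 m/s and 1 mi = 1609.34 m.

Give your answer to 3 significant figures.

14.0 mi × 1609.34 = 22530.8 m
0.0345 day × 86400 = 2980.8 s
v = d / t = 22530.8 m / 2980.8 s = 7.55864 m/s
7.55864 m/s ÷ (0.514444 m/s/kn) = 14.6928 kn

14.7 kn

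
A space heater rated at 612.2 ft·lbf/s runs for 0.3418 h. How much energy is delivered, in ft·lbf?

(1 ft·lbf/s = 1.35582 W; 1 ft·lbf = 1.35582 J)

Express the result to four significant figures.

612.2 ft·lbf/s × 1.35582 → 830.033 W
0.3418 h × 3600 → 1230.48 s
E = P × t = 830.033 W × 1230.48 s = 1.02134×10⁶ J
1.02134×10⁶ J ÷ (1.35582 J/ft·lbf) = 753301 ft·lbf

7.533×10⁵ ft·lbf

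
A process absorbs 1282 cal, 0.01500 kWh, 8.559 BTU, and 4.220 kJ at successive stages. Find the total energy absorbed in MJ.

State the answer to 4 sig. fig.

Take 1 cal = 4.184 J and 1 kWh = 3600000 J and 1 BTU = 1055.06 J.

1282 cal × 4.184 → 5363.89 J
0.01500 kWh × 3600000 → 54000 J
8.559 BTU × 1055.06 → 9030.26 J
4.220 kJ × 1000 → 4220 J
Combined: 5363.89 + 54000 + 9030.26 + 4220 = 72614.2 J
In MJ: 72614.2 / 1000000 = 0.0726142 MJ

0.07261 MJ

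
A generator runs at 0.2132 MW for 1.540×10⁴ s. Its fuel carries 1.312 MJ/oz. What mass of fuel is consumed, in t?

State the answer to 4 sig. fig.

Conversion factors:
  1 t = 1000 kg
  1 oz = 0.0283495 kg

0.2132 MW → 213200 W
E = P × t = 213200 × 15400 = 3.28328×10⁹ J
1.312 MJ/oz → 4.62795×10⁷ J/kg
m = E / e_s = 3.28328×10⁹ / 4.62795×10⁷ = 70.9446 kg
In t: 70.9446 / 1000 = 0.0709446 t

0.07094 t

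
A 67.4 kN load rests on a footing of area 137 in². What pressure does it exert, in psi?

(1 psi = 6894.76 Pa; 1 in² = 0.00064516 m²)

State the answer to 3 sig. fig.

67.4 kN × 1000 = 67400 N
137 in² × 0.00064516 = 0.0883869 m²
P = F / A = 67400 N / 0.0883869 m² = 762556 Pa
762556 Pa ÷ (6894.76 Pa/psi) = 110.599 psi

111 psi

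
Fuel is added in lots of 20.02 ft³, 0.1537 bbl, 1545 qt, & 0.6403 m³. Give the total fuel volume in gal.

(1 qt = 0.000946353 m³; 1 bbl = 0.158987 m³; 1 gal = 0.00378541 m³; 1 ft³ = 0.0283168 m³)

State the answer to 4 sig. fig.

20.02 ft³ × 0.0283168 = 0.566902 m³
0.1537 bbl × 0.158987 = 0.0244363 m³
1545 qt × 0.000946353 = 1.46212 m³
0.6403 m³ (already m³)
Sum: 0.566902 + 0.0244363 + 1.46212 + 0.6403 = 2.69376 m³
In gal: 2.69376 / 0.00378541 = 711.616 gal

711.6 gal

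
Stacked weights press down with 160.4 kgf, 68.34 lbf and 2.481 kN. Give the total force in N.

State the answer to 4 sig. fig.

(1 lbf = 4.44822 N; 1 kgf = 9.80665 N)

4358 N

160.4 kgf × 9.80665 → 1572.99 N
68.34 lbf × 4.44822 → 303.991 N
2.481 kN × 1000 → 2481 N
Sum: 1572.99 + 303.991 + 2481 = 4357.98 N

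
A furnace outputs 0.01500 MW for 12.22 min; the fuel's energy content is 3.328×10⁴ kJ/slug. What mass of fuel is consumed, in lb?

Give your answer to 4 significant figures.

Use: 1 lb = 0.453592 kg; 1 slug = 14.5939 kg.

0.01500 MW → 15000 W
12.22 min → 733.2 s
E = P × t = 15000 × 733.2 = 1.0998×10⁷ J
3.328×10⁴ kJ/slug → 2.2804×10⁶ J/kg
m = E / e_s = 1.0998×10⁷ / 2.2804×10⁶ = 4.82284 kg
In lb: 4.82284 / 0.453592 = 10.6326 lb

10.63 lb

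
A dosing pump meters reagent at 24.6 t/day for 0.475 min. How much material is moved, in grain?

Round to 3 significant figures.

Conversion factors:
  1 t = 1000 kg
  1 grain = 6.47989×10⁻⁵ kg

24.6 t/day → 0.284722 kg/s
0.475 min → 28.5 s
m = ṁ × t = 0.284722 × 28.5 = 8.11458 kg
In grain: 8.11458 / 6.47989×10⁻⁵ = 125227 grain

1.25×10⁵ grain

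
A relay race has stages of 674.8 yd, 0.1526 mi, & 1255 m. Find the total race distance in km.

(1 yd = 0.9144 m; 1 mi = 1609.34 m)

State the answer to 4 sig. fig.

2.118 km

674.8 yd × 0.9144 = 617.037 m
0.1526 mi × 1609.34 = 245.585 m
1255 m (already m)
Sum: 617.037 + 245.585 + 1255 = 2117.62 m
In km: 2117.62 / 1000 = 2.11762 km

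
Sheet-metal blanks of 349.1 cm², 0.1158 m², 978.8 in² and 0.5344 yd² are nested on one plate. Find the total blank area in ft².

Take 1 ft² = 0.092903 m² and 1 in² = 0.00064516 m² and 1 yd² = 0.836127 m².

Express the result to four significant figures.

13.23 ft²

349.1 cm² × 0.0001 = 0.03491 m²
0.1158 m² (already m²)
978.8 in² × 0.00064516 = 0.631483 m²
0.5344 yd² × 0.836127 = 0.446826 m²
Combined: 0.03491 + 0.1158 + 0.631483 + 0.446826 = 1.22902 m²
In ft²: 1.22902 / 0.092903 = 13.2291 ft²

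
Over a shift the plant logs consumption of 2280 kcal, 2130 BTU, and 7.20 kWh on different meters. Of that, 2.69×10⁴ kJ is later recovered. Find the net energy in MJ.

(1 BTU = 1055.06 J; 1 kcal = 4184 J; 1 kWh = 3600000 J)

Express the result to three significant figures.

10.8 MJ

2280 kcal × 4184 = 9.53952×10⁶ J
2130 BTU × 1055.06 = 2.24728×10⁶ J
7.20 kWh × 3600000 = 2.592×10⁷ J
2.69×10⁴ kJ × 1000 = 2.69×10⁷ J
Sum: 9.53952×10⁶ + 2.24728×10⁶ + 2.592×10⁷ − 2.69×10⁷ = 1.08068×10⁷ J
In MJ: 1.08068×10⁷ / 1000000 = 10.8068 MJ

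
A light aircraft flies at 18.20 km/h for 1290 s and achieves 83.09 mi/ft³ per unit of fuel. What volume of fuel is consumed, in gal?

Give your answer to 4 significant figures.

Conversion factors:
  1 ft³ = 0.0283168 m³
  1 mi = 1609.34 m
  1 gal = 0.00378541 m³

18.20 km/h → 5.05556 m/s
d = v × t = 5.05556 × 1290 = 6521.67 m
83.09 mi/ft³ → 4.72229×10⁶ m/m³
V = d / (distance per unit fuel) = 6521.67 / 4.72229×10⁶ = 0.00138104 m³
In gal: 0.00138104 / 0.00378541 = 0.364832 gal

0.3648 gal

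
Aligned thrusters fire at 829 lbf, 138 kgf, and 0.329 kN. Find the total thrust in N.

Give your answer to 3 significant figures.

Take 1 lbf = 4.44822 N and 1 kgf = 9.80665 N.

829 lbf × 4.44822 = 3687.57 N
138 kgf × 9.80665 = 1353.32 N
0.329 kN × 1000 = 329 N
Combined: 3687.57 + 1353.32 + 329 = 5369.89 N

5370 N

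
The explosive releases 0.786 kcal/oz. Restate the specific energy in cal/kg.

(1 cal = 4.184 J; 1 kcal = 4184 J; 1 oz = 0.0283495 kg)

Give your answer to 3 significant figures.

0.786 kcal/oz × 4184 J/kcal ÷ 0.0283495 kg/oz = 116003 J/kg
116003 J/kg ÷ 4.184 J/cal = 27725.4 cal/kg

2.77×10⁴ cal/kg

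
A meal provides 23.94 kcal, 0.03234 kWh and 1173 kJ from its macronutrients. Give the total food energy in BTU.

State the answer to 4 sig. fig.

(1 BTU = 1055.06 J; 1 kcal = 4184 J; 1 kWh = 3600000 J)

23.94 kcal × 4184 = 100165 J
0.03234 kWh × 3600000 = 116424 J
1173 kJ × 1000 = 1.173×10⁶ J
Total: 100165 + 116424 + 1.173×10⁶ = 1.38959×10⁶ J
In BTU: 1.38959×10⁶ / 1055.06 = 1317.07 BTU

1317 BTU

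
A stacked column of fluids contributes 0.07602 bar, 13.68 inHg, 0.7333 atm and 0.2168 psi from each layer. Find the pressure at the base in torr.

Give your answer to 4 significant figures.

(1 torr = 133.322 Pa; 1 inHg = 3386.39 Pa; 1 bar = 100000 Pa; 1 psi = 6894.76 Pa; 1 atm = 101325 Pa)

973.0 torr

0.07602 bar × 100000 = 7602 Pa
13.68 inHg × 3386.39 = 46325.8 Pa
0.7333 atm × 101325 = 74301.6 Pa
0.2168 psi × 6894.76 = 1494.78 Pa
Combined: 7602 + 46325.8 + 74301.6 + 1494.78 = 129724 Pa
In torr: 129724 / 133.322 = 973.013 torr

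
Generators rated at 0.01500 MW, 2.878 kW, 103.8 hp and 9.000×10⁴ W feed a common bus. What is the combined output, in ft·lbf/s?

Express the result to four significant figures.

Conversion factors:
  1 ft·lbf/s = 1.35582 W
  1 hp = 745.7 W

0.01500 MW × 1000000 = 15000 W
2.878 kW × 1000 = 2878 W
103.8 hp × 745.7 = 77403.7 W
9.000×10⁴ W (already W)
Sum: 15000 + 2878 + 77403.7 + 90000 = 185282 W
In ft·lbf/s: 185282 / 1.35582 = 136657 ft·lbf/s

1.367×10⁵ ft·lbf/s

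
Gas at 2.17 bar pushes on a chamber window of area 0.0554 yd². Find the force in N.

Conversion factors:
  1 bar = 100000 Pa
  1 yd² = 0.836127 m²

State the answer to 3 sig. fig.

2.17 bar × 100000 → 217000 Pa
0.0554 yd² × 0.836127 → 0.0463214 m²
F = P × A = 217000 Pa × 0.0463214 m² = 10051.7 N

1.01×10⁴ N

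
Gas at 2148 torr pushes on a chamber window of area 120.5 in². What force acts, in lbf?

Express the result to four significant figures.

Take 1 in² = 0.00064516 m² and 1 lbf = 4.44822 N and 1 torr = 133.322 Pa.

5005 lbf

2148 torr × 133.322 = 286376 Pa
120.5 in² × 0.00064516 = 0.0777418 m²
F = P × A = 286376 Pa × 0.0777418 m² = 22263.4 N
22263.4 N ÷ (4.44822 N/lbf) = 5005.01 lbf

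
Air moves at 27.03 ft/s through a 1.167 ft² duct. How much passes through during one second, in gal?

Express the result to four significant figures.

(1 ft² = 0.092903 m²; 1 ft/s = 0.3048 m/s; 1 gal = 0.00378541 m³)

27.03 ft/s × 0.3048 → 8.23874 m/s
1.167 ft² × 0.092903 → 0.108418 m²
V = v × A × t = 8.23874 m/s × 0.108418 m² × 1 s = 0.893228 m³
0.893228 m³ ÷ (0.00378541 m³/gal) = 235.966 gal

236.0 gal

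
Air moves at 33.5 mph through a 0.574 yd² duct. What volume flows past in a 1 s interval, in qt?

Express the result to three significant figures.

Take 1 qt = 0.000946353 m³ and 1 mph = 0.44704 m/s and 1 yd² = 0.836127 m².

7590 qt

33.5 mph × 0.44704 = 14.9758 m/s
0.574 yd² × 0.836127 = 0.479937 m²
V = v × A × t = 14.9758 m/s × 0.479937 m² × 1 s = 7.18744 m³
7.18744 m³ ÷ (0.000946353 m³/qt) = 7594.88 qt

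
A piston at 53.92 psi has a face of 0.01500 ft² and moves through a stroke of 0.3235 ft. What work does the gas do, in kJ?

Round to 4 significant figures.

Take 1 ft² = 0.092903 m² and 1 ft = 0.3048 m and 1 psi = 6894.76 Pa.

0.05108 kJ

53.92 psi → 371765 Pa
0.01500 ft² → 0.00139354 m²
F = P × A = 371765 × 0.00139354 = 518.069 N
0.3235 ft → 0.0986028 m
W = F × d = 518.069 × 0.0986028 = 51.0831 J
In kJ: 51.0831 / 1000 = 0.0510831 kJ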